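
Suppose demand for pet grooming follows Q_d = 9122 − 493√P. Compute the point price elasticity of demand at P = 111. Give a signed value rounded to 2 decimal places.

dQ_d/dP = −493/(2√P) = -23.3967. At P = 111, Q_d = 3927.92.
Ed = (dQ_d/dP)·(P/Q_d) = (-23.3967) × (111/3927.92) = -0.6611…

-0.66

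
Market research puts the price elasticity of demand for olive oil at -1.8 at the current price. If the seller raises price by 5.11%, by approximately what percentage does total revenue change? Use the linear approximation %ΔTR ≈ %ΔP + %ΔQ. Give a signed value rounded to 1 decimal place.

-4.1%

%ΔQ ≈ Ed × %ΔP = (-1.8) × (+5.11%) = -9.1980%
%ΔTR ≈ %ΔP + %ΔQ = (+5.11%) + (-9.1980%) = -4.0880%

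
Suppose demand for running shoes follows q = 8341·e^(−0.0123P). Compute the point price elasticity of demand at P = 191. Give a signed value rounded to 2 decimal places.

dq/dP = −0.0123·q = -9.79118. At P = 191, q = 796.031.
Ed = (dq/dP)·(P/q) = (-9.79118) × (191/796.031) = -2.3493

-2.35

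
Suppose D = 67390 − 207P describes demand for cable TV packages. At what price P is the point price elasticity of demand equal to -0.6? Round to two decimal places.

Ed = −207P/(67390 − 207P). Set this equal to -0.6:
207P = 0.6·(67390 − 207P) ⇒ 207P(1 + 0.6) = 0.6·67390
P = 0.6·67390 / (207·1.6) = 122.0833…

122.08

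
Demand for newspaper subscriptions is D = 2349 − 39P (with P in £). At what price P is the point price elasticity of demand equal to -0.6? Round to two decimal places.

22.59

Ed = −39P/(2349 − 39P). Set this equal to -0.6:
39P = 0.6·(2349 − 39P) ⇒ 39P(1 + 0.6) = 0.6·2349
P = 0.6·2349 / (39·1.6) = 22.5865…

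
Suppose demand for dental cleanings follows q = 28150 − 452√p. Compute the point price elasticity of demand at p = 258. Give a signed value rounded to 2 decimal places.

-0.17

dq/dp = −452/(2√p) = -14.0701. At p = 258, q = 20889.8.
Ed = (dq/dp)·(p/q) = (-14.0701) × (258/20889.8) = -0.1737…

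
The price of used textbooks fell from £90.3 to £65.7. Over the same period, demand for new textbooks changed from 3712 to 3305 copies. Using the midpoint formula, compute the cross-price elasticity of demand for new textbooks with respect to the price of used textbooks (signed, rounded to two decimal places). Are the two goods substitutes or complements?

%ΔQ_{new textbooks} = (3305 − 3712)/avg = -407/3508.5 = -0.116003…
%ΔP_{used textbooks} = (65.7 − 90.3)/avg = -24.6/78 = -0.315384…
E_cross = (-407/3508.5) / (-24.6/78) = 0.3678…
E_cross > 0 ⇒ the goods are substitutes.

0.37; substitutes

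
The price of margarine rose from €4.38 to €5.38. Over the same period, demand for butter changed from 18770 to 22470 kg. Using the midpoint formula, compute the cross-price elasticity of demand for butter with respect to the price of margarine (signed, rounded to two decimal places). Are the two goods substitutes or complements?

%ΔQ_{butter} = (22470 − 18770)/avg = 3700/20620 = 0.179437…
%ΔP_{margarine} = (5.38 − 4.38)/avg = 1/4.88 = 0.204918…
E_cross = (3700/20620) / (1/4.88) = 0.8756…
E_cross > 0 ⇒ the goods are substitutes.

0.88; substitutes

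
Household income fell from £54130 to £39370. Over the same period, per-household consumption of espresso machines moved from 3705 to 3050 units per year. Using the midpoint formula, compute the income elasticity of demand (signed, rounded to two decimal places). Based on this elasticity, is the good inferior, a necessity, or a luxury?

0.61; necessity

%ΔQ = (3050 − 3705)/[( 3705 + 3050)/2] = -655/3377.5 = -0.193930…
%ΔIncome = (39370 − 54130)/[( 54130 + 39370)/2] = -14760/46750 = -0.315721…
E_income = (-655/3377.5) / (-14760/46750) = 0.6142…
0 < E_income < 1 ⇒ normal good, necessity.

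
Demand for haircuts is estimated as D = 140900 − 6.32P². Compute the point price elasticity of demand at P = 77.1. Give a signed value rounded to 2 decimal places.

dD/dP = −2·6.32·P = -974.544. At P = 77.1, D = 103331.3288.
Ed = (dD/dP)·(P/D) = (-974.544) × (77.1/103331.3288) = -0.7271…

-0.73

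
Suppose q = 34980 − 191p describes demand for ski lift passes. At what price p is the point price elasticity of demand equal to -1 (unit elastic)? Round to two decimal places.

91.57

Ed = −191p/(34980 − 191p). Set this equal to -1:
191p = 1·(34980 − 191p) ⇒ 191p(1 + 1) = 1·34980
p = 1·34980 / (191·2) = 91.5706…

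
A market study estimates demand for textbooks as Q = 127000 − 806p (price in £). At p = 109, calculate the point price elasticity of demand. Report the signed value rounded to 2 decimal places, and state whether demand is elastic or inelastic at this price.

dQ/dp = −806. At p = 109, Q = 127000 − 806(109) = 39146.
Ed = (dQ/dp)·(p/Q) = −806 × (109/39146) = -2.2442…
|Ed| = 2.24 > 1, so demand is elastic.

-2.24; elastic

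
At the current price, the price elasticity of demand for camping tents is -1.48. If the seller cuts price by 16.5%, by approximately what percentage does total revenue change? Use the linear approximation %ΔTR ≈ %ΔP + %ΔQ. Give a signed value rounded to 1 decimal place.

+7.9%

%ΔQ ≈ Ed × %ΔP = (-1.48) × (-16.5%) = +24.4200%
%ΔTR ≈ %ΔP + %ΔQ = (-16.5%) + (+24.4200%) = +7.9200%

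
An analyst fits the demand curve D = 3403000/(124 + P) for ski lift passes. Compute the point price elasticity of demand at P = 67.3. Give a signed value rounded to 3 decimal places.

dD/dP = −3403000/(124 + P)² = -92.9891. At P = 67.3, D = 17788.8.
Ed = (dD/dP)·(P/D) = (-92.9891) × (67.3/17788.8) = -0.35180…

-0.352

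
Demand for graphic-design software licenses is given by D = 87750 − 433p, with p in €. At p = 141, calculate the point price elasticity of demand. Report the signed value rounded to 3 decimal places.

dD/dp = −433. At p = 141, D = 87750 − 433(141) = 26697.
Ed = (dD/dp)·(p/D) = −433 × (141/26697) = -2.28688…

-2.287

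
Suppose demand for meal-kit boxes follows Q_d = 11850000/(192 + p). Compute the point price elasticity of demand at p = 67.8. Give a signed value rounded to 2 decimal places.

dQ_d/dp = −11850000/(192 + p)² = -175.566. At p = 67.8, Q_d = 45612.
Ed = (dQ_d/dp)·(p/Q_d) = (-175.566) × (67.8/45612) = -0.2609…

-0.26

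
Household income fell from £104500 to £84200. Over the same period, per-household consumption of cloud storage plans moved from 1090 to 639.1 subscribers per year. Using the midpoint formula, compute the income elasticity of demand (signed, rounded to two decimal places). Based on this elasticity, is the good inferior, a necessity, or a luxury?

%ΔQ = (639.1 − 1090)/[( 1090 + 639.1)/2] = -450.9/864.55 = -0.521542…
%ΔIncome = (84200 − 104500)/[( 104500 + 84200)/2] = -20300/94350 = -0.215156…
E_income = (-450.9/864.55) / (-20300/94350) = 2.4240…
E_income > 1 ⇒ normal good, luxury.

2.42; luxury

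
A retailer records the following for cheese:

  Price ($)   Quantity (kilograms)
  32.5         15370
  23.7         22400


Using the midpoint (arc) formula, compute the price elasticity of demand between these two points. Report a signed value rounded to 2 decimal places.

%ΔQ = (22400 − 15370) / [(15370 + 22400)/2] = 7030/18885 = 0.372253…
%ΔP = (23.7 − 32.5) / [(32.5 + 23.7)/2] = -8.8/28.1 = -0.313167…
Arc Ed = %ΔQ / %ΔP = (7030/18885) / (-8.8/28.1) = -1.1886…

-1.19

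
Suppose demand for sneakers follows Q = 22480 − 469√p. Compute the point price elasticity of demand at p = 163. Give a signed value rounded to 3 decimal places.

dQ/dp = −469/(2√p) = -18.3675. At p = 163, Q = 16492.2.
Ed = (dQ/dp)·(p/Q) = (-18.3675) × (163/16492.2) = -0.18153…

-0.182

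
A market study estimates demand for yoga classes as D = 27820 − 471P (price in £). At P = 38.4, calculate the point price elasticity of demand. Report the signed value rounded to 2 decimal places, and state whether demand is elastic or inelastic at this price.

-1.86; elastic

dD/dP = −471. At P = 38.4, D = 27820 − 471(38.4) = 9733.6.
Ed = (dD/dP)·(P/D) = −471 × (38.4/9733.6) = -1.8581…
|Ed| = 1.86 > 1, so demand is elastic.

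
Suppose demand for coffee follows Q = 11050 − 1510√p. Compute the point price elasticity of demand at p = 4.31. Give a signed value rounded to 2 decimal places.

-0.20

dQ/dp = −1510/(2√p) = -363.671. At p = 4.31, Q = 7915.16.
Ed = (dQ/dp)·(p/Q) = (-363.671) × (4.31/7915.16) = -0.1980…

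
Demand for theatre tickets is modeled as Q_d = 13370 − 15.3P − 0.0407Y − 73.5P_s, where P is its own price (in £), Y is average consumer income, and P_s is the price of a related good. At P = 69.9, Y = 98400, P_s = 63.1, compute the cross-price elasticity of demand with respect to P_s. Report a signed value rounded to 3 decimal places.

At the given values, Q_d = 13370 − 15.3(69.9) − 0.0407(98400) − 73.5(63.1) = 3657.8.
∂Q_d/∂P_s = -73.5.
E = (-73.5) × (63.1/3657.8) = -1.26793…

-1.268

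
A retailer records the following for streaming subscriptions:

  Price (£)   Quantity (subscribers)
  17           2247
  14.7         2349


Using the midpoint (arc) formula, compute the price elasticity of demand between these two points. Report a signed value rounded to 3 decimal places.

%ΔQ = (2349 − 2247) / [(2247 + 2349)/2] = 102/2298 = 0.044386…
%ΔP = (14.7 − 17) / [(17 + 14.7)/2] = -2.3/15.85 = -0.145110…
Arc Ed = %ΔQ / %ΔP = (102/2298) / (-2.3/15.85) = -0.30588…

-0.306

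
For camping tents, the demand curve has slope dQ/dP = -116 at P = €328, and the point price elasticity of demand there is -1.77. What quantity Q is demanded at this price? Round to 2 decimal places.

21496.05

Ed = (dQ/dP)·(P/Q) ⇒ Q = (dQ/dP)·P/Ed = (-116)·328/(-1.77) = 21496.0451…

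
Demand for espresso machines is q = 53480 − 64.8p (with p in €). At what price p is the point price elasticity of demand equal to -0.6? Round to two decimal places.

Ed = −64.8p/(53480 − 64.8p). Set this equal to -0.6:
64.8p = 0.6·(53480 − 64.8p) ⇒ 64.8p(1 + 0.6) = 0.6·53480
p = 0.6·53480 / (64.8·1.6) = 309.4907…

309.49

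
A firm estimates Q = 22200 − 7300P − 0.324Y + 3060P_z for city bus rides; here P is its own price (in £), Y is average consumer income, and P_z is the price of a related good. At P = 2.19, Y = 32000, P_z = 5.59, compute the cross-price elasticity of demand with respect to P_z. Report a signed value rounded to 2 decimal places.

At the given values, Q = 22200 − 7300(2.19) − 0.324(32000) + 3060(5.59) = 12950.4.
∂Q/∂P_z = 3060.
E = (3060) × (5.59/12950.4) = 1.3208…

1.32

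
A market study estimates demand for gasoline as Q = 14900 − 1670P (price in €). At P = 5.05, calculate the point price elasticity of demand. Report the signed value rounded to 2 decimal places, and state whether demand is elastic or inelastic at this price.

-1.30; elastic

dQ/dP = −1670. At P = 5.05, Q = 14900 − 1670(5.05) = 6466.5.
Ed = (dQ/dP)·(P/Q) = −1670 × (5.05/6466.5) = -1.3041…
|Ed| = 1.30 > 1, so demand is elastic.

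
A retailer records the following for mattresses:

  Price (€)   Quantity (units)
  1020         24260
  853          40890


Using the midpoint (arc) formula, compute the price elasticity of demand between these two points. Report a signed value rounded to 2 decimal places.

%ΔQ = (40890 − 24260) / [(24260 + 40890)/2] = 16630/32575 = 0.510514…
%ΔP = (853 − 1020) / [(1020 + 853)/2] = -167/936.5 = -0.178323…
Arc Ed = %ΔQ / %ΔP = (16630/32575) / (-167/936.5) = -2.8628…

-2.86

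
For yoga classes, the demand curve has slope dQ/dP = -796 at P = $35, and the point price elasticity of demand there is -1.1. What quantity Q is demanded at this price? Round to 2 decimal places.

25327.27

Ed = (dQ/dP)·(P/Q) ⇒ Q = (dQ/dP)·P/Ed = (-796)·35/(-1.1) = 25327.2727…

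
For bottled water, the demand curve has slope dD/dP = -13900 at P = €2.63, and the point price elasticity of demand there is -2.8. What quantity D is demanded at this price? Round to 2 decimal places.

13056.07

Ed = (dD/dP)·(P/D) ⇒ D = (dD/dP)·P/Ed = (-13900)·2.63/(-2.8) = 13056.0714…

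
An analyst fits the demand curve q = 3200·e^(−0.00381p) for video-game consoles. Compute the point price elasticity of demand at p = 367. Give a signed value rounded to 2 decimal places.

dq/dp = −0.00381·q = -3.01172. At p = 367, q = 790.477.
Ed = (dq/dp)·(p/q) = (-3.01172) × (367/790.477) = -1.3982…

-1.40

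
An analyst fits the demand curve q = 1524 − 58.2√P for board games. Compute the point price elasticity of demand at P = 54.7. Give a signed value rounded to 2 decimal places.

dq/dP = −58.2/(2√P) = -3.93459. At P = 54.7, q = 1093.56.
Ed = (dq/dP)·(P/q) = (-3.93459) × (54.7/1093.56) = -0.1968…

-0.20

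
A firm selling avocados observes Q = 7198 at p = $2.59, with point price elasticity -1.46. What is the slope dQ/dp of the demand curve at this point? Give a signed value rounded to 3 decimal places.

Ed = (dQ/dp)·(p/Q) ⇒ dQ/dp = Ed·Q/p = (-1.46)·7198/2.59 = -4057.55984…

-4057.560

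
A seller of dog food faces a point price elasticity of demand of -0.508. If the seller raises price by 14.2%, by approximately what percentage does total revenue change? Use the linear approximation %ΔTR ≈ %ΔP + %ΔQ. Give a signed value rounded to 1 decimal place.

%ΔQ ≈ Ed × %ΔP = (-0.508) × (+14.2%) = -7.2136%
%ΔTR ≈ %ΔP + %ΔQ = (+14.2%) + (-7.2136%) = +6.9864%

+7.0%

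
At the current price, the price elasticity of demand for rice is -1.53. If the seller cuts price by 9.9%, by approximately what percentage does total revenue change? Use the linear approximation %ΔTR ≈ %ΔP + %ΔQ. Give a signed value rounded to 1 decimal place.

+5.2%

%ΔQ ≈ Ed × %ΔP = (-1.53) × (-9.9%) = +15.1470%
%ΔTR ≈ %ΔP + %ΔQ = (-9.9%) + (+15.1470%) = +5.2470%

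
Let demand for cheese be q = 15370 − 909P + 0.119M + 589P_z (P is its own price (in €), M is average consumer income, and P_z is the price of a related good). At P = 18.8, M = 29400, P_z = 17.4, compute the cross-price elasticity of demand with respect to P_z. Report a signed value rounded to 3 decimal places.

0.852

At the given values, q = 15370 − 909(18.8) + 0.119(29400) + 589(17.4) = 12028.
∂q/∂P_z = 589.
E = (589) × (17.4/12028) = 0.85206…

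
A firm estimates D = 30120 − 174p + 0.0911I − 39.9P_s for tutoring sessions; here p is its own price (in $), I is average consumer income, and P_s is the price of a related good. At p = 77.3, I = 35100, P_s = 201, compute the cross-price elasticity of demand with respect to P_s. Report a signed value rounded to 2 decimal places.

-0.68

At the given values, D = 30120 − 174(77.3) + 0.0911(35100) − 39.9(201) = 11847.51.
∂D/∂P_s = -39.9.
E = (-39.9) × (201/11847.51) = -0.6769…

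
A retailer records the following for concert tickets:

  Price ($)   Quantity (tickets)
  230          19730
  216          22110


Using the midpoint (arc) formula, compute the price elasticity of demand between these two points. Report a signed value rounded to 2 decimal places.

%ΔQ = (22110 − 19730) / [(19730 + 22110)/2] = 2380/20920 = 0.113766…
%ΔP = (216 − 230) / [(230 + 216)/2] = -14/223 = -0.062780…
Arc Ed = %ΔQ / %ΔP = (2380/20920) / (-14/223) = -1.8121…

-1.81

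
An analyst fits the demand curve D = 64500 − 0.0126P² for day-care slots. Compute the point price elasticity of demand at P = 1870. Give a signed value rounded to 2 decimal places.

-4.31

dD/dP = −2·0.0126·P = -47.124. At P = 1870, D = 20439.06.
Ed = (dD/dP)·(P/D) = (-47.124) × (1870/20439.06) = -4.3114…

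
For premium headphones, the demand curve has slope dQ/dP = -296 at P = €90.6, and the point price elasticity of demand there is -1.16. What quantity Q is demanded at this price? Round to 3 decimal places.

23118.621

Ed = (dQ/dP)·(P/Q) ⇒ Q = (dQ/dP)·P/Ed = (-296)·90.6/(-1.16) = 23118.62068…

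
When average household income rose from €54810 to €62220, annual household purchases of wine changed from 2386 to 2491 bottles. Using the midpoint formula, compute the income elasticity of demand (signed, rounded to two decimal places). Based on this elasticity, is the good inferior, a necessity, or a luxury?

0.34; necessity

%ΔQ = (2491 − 2386)/[( 2386 + 2491)/2] = 105/2438.5 = 0.043059…
%ΔIncome = (62220 − 54810)/[( 54810 + 62220)/2] = 7410/58515 = 0.126634…
E_income = (105/2438.5) / (7410/58515) = 0.3400…
0 < E_income < 1 ⇒ normal good, necessity.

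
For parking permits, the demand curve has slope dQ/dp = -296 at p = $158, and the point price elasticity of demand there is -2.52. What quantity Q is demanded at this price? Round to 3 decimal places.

18558.730

Ed = (dQ/dp)·(p/Q) ⇒ Q = (dQ/dp)·p/Ed = (-296)·158/(-2.52) = 18558.73015…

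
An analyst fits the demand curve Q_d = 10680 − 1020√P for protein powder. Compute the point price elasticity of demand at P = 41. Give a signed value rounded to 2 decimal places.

dQ_d/dP = −1020/(2√P) = -79.6486. At P = 41, Q_d = 4148.81.
Ed = (dQ_d/dP)·(P/Q_d) = (-79.6486) × (41/4148.81) = -0.7871…

-0.79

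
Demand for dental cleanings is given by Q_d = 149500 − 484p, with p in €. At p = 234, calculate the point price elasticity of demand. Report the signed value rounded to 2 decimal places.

-3.12

dQ_d/dp = −484. At p = 234, Q_d = 149500 − 484(234) = 36244.
Ed = (dQ_d/dp)·(p/Q_d) = −484 × (234/36244) = -3.1248…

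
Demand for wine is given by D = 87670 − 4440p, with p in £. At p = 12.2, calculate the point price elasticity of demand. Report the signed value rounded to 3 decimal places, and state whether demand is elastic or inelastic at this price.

-1.617; elastic

dD/dp = −4440. At p = 12.2, D = 87670 − 4440(12.2) = 33502.
Ed = (dD/dp)·(p/D) = −4440 × (12.2/33502) = -1.61685…
|Ed| = 1.617 > 1, so demand is elastic.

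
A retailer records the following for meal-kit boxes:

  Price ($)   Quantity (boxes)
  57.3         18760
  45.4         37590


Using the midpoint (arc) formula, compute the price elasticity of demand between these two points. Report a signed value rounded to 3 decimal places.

%ΔQ = (37590 − 18760) / [(18760 + 37590)/2] = 18830/28175 = 0.668322…
%ΔP = (45.4 − 57.3) / [(57.3 + 45.4)/2] = -11.9/51.35 = -0.231742…
Arc Ed = %ΔQ / %ΔP = (18830/28175) / (-11.9/51.35) = -2.88389…

-2.884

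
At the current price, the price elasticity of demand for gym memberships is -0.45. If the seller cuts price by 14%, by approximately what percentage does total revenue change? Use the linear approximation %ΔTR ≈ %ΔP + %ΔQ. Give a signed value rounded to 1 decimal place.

-7.7%

%ΔQ ≈ Ed × %ΔP = (-0.45) × (-14%) = +6.3000%
%ΔTR ≈ %ΔP + %ΔQ = (-14%) + (+6.3000%) = -7.7000%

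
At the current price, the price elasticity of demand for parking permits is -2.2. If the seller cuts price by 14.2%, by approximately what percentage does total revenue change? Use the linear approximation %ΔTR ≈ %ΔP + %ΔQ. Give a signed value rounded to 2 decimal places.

+17.04%

%ΔQ ≈ Ed × %ΔP = (-2.2) × (-14.2%) = +31.2400%
%ΔTR ≈ %ΔP + %ΔQ = (-14.2%) + (+31.2400%) = +17.0400%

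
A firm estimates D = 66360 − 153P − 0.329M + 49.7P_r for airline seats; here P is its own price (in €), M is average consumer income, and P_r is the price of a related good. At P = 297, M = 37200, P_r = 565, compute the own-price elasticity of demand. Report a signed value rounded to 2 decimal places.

At the given values, D = 66360 − 153(297) − 0.329(37200) + 49.7(565) = 36760.7.
∂D/∂P = −153.
E = (-153) × (297/36760.7) = -1.2361…

-1.24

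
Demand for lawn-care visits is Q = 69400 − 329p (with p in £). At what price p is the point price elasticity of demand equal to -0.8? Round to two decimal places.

Ed = −329p/(69400 − 329p). Set this equal to -0.8:
329p = 0.8·(69400 − 329p) ⇒ 329p(1 + 0.8) = 0.8·69400
p = 0.8·69400 / (329·1.8) = 93.7521…

93.75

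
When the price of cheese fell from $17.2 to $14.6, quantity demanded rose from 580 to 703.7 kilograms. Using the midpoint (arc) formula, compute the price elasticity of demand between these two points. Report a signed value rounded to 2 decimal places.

%ΔQ = (703.7 − 580) / [(580 + 703.7)/2] = 123.7/641.85 = 0.192724…
%ΔP = (14.6 − 17.2) / [(17.2 + 14.6)/2] = -2.6/15.9 = -0.163522…
Arc Ed = %ΔQ / %ΔP = (123.7/641.85) / (-2.6/15.9) = -1.1785…

-1.18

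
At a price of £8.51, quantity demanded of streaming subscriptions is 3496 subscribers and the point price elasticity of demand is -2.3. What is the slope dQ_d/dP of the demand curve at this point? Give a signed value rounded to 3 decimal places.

Ed = (dQ_d/dP)·(P/Q_d) ⇒ dQ_d/dP = Ed·Q_d/P = (-2.3)·3496/8.51 = -944.86486…

-944.865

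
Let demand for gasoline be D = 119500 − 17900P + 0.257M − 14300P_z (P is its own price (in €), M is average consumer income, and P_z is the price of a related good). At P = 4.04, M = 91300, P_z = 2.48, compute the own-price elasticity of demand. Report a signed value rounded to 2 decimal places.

-2.06

At the given values, D = 119500 − 17900(4.04) + 0.257(91300) − 14300(2.48) = 35184.1.
∂D/∂P = −17900.
E = (-17900) × (4.04/35184.1) = -2.0553…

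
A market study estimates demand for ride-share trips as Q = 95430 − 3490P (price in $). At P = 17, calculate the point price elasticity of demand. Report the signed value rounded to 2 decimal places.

-1.64

dQ/dP = −3490. At P = 17, Q = 95430 − 3490(17) = 36100.
Ed = (dQ/dP)·(P/Q) = −3490 × (17/36100) = -1.6434…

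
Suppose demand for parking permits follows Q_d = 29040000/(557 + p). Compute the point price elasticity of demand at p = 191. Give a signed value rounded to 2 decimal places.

-0.26

dQ_d/dp = −29040000/(557 + p)² = -51.9031. At p = 191, Q_d = 38823.5.
Ed = (dQ_d/dp)·(p/Q_d) = (-51.9031) × (191/38823.5) = -0.2553…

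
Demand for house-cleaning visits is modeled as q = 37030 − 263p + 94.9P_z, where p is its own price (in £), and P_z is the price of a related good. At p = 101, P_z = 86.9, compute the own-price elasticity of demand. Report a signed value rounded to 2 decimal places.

-1.42

At the given values, q = 37030 − 263(101) + 94.9(86.9) = 18713.81.
∂q/∂p = −263.
E = (-263) × (101/18713.81) = -1.4194…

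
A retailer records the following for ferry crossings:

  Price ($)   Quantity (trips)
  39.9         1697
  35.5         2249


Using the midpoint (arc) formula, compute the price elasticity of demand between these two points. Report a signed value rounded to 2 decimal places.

%ΔQ = (2249 − 1697) / [(1697 + 2249)/2] = 552/1973 = 0.279776…
%ΔP = (35.5 − 39.9) / [(39.9 + 35.5)/2] = -4.4/37.7 = -0.116710…
Arc Ed = %ΔQ / %ΔP = (552/1973) / (-4.4/37.7) = -2.3971…

-2.40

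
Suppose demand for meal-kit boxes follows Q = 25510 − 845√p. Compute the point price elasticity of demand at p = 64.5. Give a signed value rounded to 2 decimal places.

-0.18

dQ/dp = −845/(2√p) = -52.6074. At p = 64.5, Q = 18723.6.
Ed = (dQ/dp)·(p/Q) = (-52.6074) × (64.5/18723.6) = -0.1812…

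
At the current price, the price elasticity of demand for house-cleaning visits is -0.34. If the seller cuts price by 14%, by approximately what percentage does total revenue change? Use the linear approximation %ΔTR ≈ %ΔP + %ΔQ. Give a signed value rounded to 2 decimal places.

-9.24%

%ΔQ ≈ Ed × %ΔP = (-0.34) × (-14%) = +4.7600%
%ΔTR ≈ %ΔP + %ΔQ = (-14%) + (+4.7600%) = -9.2400%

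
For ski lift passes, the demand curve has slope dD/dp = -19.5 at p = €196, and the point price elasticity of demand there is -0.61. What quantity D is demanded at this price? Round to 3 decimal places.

6265.574

Ed = (dD/dp)·(p/D) ⇒ D = (dD/dp)·p/Ed = (-19.5)·196/(-0.61) = 6265.57377…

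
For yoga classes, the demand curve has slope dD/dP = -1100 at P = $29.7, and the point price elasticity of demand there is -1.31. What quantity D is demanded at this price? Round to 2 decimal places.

24938.93

Ed = (dD/dP)·(P/D) ⇒ D = (dD/dP)·P/Ed = (-1100)·29.7/(-1.31) = 24938.9312…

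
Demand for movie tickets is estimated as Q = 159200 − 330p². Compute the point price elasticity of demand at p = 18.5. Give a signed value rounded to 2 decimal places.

dQ/dp = −2·330·p = -12210. At p = 18.5, Q = 46257.5.
Ed = (dQ/dp)·(p/Q) = (-12210) × (18.5/46257.5) = -4.8832…

-4.88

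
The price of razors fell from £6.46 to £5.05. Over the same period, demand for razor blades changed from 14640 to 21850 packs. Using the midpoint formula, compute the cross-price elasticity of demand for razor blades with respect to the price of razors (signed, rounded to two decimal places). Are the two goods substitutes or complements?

-1.61; complements

%ΔQ_{razor blades} = (21850 − 14640)/avg = 7210/18245 = 0.395176…
%ΔP_{razors} = (5.05 − 6.46)/avg = -1.41/5.755 = -0.245004…
E_cross = (7210/18245) / (-1.41/5.755) = -1.6129…
E_cross < 0 ⇒ the goods are complements.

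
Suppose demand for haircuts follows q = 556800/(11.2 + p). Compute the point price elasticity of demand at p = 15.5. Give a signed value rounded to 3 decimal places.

-0.581

dq/dp = −556800/(11.2 + p)² = -781.046. At p = 15.5, q = 20853.9.
Ed = (dq/dp)·(p/q) = (-781.046) × (15.5/20853.9) = -0.58052…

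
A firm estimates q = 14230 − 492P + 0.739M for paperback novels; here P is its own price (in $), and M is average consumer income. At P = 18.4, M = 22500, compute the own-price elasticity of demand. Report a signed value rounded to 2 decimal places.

-0.42

At the given values, q = 14230 − 492(18.4) + 0.739(22500) = 21804.7.
∂q/∂P = −492.
E = (-492) × (18.4/21804.7) = -0.4151…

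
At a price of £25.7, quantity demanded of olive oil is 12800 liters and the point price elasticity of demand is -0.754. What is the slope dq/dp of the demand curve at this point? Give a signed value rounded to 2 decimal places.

Ed = (dq/dp)·(p/q) ⇒ dq/dp = Ed·q/p = (-0.754)·12800/25.7 = -375.5330…

-375.53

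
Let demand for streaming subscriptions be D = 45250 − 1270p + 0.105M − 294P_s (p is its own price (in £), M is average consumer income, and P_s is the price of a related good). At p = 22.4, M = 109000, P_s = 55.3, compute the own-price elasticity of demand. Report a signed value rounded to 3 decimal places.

-2.373

At the given values, D = 45250 − 1270(22.4) + 0.105(109000) − 294(55.3) = 11988.8.
∂D/∂p = −1270.
E = (-1270) × (22.4/11988.8) = -2.37288…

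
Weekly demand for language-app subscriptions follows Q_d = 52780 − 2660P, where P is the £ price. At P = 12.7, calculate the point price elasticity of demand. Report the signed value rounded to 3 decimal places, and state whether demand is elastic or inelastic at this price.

-1.778; elastic

dQ_d/dP = −2660. At P = 12.7, Q_d = 52780 − 2660(12.7) = 18998.
Ed = (dQ_d/dP)·(P/Q_d) = −2660 × (12.7/18998) = -1.77818…
|Ed| = 1.778 > 1, so demand is elastic.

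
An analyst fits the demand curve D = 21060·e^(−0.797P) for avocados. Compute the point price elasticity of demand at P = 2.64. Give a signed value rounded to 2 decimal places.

-2.10

dD/dP = −0.797·D = -2047.04. At P = 2.64, D = 2568.43.
Ed = (dD/dP)·(P/D) = (-2047.04) × (2.64/2568.43) = -2.1040…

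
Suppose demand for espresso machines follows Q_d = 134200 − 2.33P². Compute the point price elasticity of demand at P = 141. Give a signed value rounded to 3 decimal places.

-1.054

dQ_d/dP = −2·2.33·P = -657.06. At P = 141, Q_d = 87877.27.
Ed = (dQ_d/dP)·(P/Q_d) = (-657.06) × (141/87877.27) = -1.05425…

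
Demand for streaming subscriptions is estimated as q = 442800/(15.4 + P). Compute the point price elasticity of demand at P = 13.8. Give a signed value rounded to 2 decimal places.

dq/dP = −442800/(15.4 + P)² = -519.328. At P = 13.8, q = 15164.4.
Ed = (dq/dP)·(P/q) = (-519.328) × (13.8/15164.4) = -0.4726…

-0.47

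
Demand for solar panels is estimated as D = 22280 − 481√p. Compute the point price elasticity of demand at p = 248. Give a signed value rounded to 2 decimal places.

-0.26

dD/dp = −481/(2√p) = -15.2718. At p = 248, D = 14705.2.
Ed = (dD/dp)·(p/D) = (-15.2718) × (248/14705.2) = -0.2575…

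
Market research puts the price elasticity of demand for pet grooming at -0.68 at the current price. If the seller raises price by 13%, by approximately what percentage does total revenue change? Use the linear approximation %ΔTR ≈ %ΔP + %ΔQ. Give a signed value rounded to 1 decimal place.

+4.2%

%ΔQ ≈ Ed × %ΔP = (-0.68) × (+13%) = -8.8400%
%ΔTR ≈ %ΔP + %ΔQ = (+13%) + (-8.8400%) = +4.1600%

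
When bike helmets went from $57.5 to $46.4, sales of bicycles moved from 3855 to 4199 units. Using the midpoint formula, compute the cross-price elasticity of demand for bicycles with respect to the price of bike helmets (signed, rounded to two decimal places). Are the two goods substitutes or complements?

-0.40; complements

%ΔQ_{bicycles} = (4199 − 3855)/avg = 344/4027 = 0.085423…
%ΔP_{bike helmets} = (46.4 − 57.5)/avg = -11.1/51.95 = -0.213666…
E_cross = (344/4027) / (-11.1/51.95) = -0.3997…
E_cross < 0 ⇒ the goods are complements.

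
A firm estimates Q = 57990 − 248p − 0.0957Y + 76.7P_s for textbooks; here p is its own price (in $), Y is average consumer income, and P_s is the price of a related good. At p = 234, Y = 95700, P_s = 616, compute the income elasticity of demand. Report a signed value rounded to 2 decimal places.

At the given values, Q = 57990 − 248(234) − 0.0957(95700) + 76.7(616) = 38046.71.
∂Q/∂Y = -0.0957.
E = (-0.0957) × (95700/38046.71) = -0.2407…

-0.24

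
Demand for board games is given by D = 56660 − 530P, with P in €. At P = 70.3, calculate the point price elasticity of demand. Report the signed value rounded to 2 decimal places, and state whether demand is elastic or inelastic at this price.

-1.92; elastic

dD/dP = −530. At P = 70.3, D = 56660 − 530(70.3) = 19401.
Ed = (dD/dP)·(P/D) = −530 × (70.3/19401) = -1.9204…
|Ed| = 1.92 > 1, so demand is elastic.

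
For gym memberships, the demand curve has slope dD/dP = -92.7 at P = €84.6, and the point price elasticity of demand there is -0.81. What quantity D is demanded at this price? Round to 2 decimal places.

Ed = (dD/dP)·(P/D) ⇒ D = (dD/dP)·P/Ed = (-92.7)·84.6/(-0.81) = 9682

9682.00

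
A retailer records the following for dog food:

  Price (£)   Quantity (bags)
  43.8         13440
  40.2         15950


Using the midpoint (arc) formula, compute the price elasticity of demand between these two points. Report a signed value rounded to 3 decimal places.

%ΔQ = (15950 − 13440) / [(13440 + 15950)/2] = 2510/14695 = 0.170806…
%ΔP = (40.2 − 43.8) / [(43.8 + 40.2)/2] = -3.6/42 = -0.085714…
Arc Ed = %ΔQ / %ΔP = (2510/14695) / (-3.6/42) = -1.99274…

-1.993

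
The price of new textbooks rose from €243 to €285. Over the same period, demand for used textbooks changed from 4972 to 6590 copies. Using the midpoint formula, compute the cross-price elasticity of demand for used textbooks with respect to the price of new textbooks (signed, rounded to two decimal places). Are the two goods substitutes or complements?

1.76; substitutes

%ΔQ_{used textbooks} = (6590 − 4972)/avg = 1618/5781 = 0.279882…
%ΔP_{new textbooks} = (285 − 243)/avg = 42/264 = 0.159090…
E_cross = (1618/5781) / (42/264) = 1.7592…
E_cross > 0 ⇒ the goods are substitutes.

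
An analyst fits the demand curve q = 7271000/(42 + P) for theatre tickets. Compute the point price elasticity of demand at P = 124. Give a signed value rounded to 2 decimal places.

-0.75

dq/dP = −7271000/(42 + P)² = -263.863. At P = 124, q = 43801.2.
Ed = (dq/dP)·(P/q) = (-263.863) × (124/43801.2) = -0.7469…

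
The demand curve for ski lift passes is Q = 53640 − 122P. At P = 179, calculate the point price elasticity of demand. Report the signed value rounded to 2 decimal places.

dQ/dP = −122. At P = 179, Q = 53640 − 122(179) = 31802.
Ed = (dQ/dP)·(P/Q) = −122 × (179/31802) = -0.6866…

-0.69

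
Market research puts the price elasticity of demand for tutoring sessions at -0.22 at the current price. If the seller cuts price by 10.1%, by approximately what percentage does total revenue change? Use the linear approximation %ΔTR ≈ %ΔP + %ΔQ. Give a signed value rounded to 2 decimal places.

%ΔQ ≈ Ed × %ΔP = (-0.22) × (-10.1%) = +2.2220%
%ΔTR ≈ %ΔP + %ΔQ = (-10.1%) + (+2.2220%) = -7.8780%

-7.88%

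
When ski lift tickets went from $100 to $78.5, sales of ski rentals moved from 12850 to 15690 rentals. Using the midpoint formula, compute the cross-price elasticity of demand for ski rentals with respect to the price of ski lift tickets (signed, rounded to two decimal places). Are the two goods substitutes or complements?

-0.83; complements

%ΔQ_{ski rentals} = (15690 − 12850)/avg = 2840/14270 = 0.199018…
%ΔP_{ski lift tickets} = (78.5 − 100)/avg = -21.5/89.25 = -0.240896…
E_cross = (2840/14270) / (-21.5/89.25) = -0.8261…
E_cross < 0 ⇒ the goods are complements.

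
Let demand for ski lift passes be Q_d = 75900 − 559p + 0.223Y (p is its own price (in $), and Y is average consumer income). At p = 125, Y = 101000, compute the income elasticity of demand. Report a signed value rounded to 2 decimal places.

0.79

At the given values, Q_d = 75900 − 559(125) + 0.223(101000) = 28548.
∂Q_d/∂Y = 0.223.
E = (0.223) × (101000/28548) = 0.7889…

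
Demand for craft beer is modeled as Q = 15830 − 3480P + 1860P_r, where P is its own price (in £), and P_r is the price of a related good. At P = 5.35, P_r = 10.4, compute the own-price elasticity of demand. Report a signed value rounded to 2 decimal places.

-1.12

At the given values, Q = 15830 − 3480(5.35) + 1860(10.4) = 16556.
∂Q/∂P = −3480.
E = (-3480) × (5.35/16556) = -1.1245…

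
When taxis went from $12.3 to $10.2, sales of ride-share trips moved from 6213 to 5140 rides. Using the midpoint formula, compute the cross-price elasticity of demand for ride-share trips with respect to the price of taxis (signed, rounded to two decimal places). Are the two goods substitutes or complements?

%ΔQ_{ride-share trips} = (5140 − 6213)/avg = -1073/5676.5 = -0.189024…
%ΔP_{taxis} = (10.2 − 12.3)/avg = -2.1/11.25 = -0.186666…
E_cross = (-1073/5676.5) / (-2.1/11.25) = 1.0126…
E_cross > 0 ⇒ the goods are substitutes.

1.01; substitutes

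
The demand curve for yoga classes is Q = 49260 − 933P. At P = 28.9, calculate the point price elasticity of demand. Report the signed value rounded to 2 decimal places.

dQ/dP = −933. At P = 28.9, Q = 49260 − 933(28.9) = 22296.3.
Ed = (dQ/dP)·(P/Q) = −933 × (28.9/22296.3) = -1.2093…

-1.21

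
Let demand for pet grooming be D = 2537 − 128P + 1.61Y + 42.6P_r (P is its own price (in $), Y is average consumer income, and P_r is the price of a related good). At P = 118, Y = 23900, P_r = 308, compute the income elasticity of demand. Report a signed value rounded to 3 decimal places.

0.986

At the given values, D = 2537 − 128(118) + 1.61(23900) + 42.6(308) = 39032.8.
∂D/∂Y = 1.61.
E = (1.61) × (23900/39032.8) = 0.98581…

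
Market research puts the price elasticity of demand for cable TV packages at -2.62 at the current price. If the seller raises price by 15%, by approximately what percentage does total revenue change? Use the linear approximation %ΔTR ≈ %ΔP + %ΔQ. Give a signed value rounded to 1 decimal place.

-24.3%

%ΔQ ≈ Ed × %ΔP = (-2.62) × (+15%) = -39.3000%
%ΔTR ≈ %ΔP + %ΔQ = (+15%) + (-39.3000%) = -24.3000%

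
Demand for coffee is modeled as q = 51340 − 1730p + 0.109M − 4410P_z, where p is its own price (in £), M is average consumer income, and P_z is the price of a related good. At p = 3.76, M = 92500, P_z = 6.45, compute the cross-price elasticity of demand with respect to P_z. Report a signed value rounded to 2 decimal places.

At the given values, q = 51340 − 1730(3.76) + 0.109(92500) − 4410(6.45) = 26473.2.
∂q/∂P_z = -4410.
E = (-4410) × (6.45/26473.2) = -1.0744…

-1.07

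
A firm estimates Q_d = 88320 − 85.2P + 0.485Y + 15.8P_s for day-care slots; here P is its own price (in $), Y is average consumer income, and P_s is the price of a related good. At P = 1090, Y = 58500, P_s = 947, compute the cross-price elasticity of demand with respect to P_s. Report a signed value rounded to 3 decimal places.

At the given values, Q_d = 88320 − 85.2(1090) + 0.485(58500) + 15.8(947) = 38787.1.
∂Q_d/∂P_s = 15.8.
E = (15.8) × (947/38787.1) = 0.38576…

0.386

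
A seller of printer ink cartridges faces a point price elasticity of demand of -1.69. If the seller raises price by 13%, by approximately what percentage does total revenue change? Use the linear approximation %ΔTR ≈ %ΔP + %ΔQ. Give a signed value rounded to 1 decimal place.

-9.0%

%ΔQ ≈ Ed × %ΔP = (-1.69) × (+13%) = -21.9700%
%ΔTR ≈ %ΔP + %ΔQ = (+13%) + (-21.9700%) = -8.9700%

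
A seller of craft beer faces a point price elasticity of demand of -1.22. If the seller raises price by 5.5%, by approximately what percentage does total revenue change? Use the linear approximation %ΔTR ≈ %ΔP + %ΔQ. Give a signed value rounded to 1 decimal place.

-1.2%

%ΔQ ≈ Ed × %ΔP = (-1.22) × (+5.5%) = -6.7100%
%ΔTR ≈ %ΔP + %ΔQ = (+5.5%) + (-6.7100%) = -1.2100%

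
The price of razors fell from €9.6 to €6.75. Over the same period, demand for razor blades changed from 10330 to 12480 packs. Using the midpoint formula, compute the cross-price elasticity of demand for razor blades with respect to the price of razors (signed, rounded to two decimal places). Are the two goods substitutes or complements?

-0.54; complements

%ΔQ_{razor blades} = (12480 − 10330)/avg = 2150/11405 = 0.188513…
%ΔP_{razors} = (6.75 − 9.6)/avg = -2.85/8.175 = -0.348623…
E_cross = (2150/11405) / (-2.85/8.175) = -0.5407…
E_cross < 0 ⇒ the goods are complements.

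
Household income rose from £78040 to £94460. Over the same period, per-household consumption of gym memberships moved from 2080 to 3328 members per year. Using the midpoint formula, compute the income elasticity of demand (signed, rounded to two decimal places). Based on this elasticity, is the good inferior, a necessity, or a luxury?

2.42; luxury

%ΔQ = (3328 − 2080)/[( 2080 + 3328)/2] = 1248/2704 = 0.461538…
%ΔIncome = (94460 − 78040)/[( 78040 + 94460)/2] = 16420/86250 = 0.190376…
E_income = (1248/2704) / (16420/86250) = 2.4243…
E_income > 1 ⇒ normal good, luxury.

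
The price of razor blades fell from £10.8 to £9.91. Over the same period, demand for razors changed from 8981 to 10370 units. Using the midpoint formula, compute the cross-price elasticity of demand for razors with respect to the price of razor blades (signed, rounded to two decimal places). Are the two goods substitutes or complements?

-1.67; complements

%ΔQ_{razors} = (10370 − 8981)/avg = 1389/9675.5 = 0.143558…
%ΔP_{razor blades} = (9.91 − 10.8)/avg = -0.89/10.355 = -0.085948…
E_cross = (1389/9675.5) / (-0.89/10.355) = -1.6702…
E_cross < 0 ⇒ the goods are complements.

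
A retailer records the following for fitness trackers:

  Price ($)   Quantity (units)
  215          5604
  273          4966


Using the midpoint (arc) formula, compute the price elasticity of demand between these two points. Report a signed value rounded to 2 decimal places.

%ΔQ = (4966 − 5604) / [(5604 + 4966)/2] = -638/5285 = -0.120719…
%ΔP = (273 − 215) / [(215 + 273)/2] = 58/244 = 0.237704…
Arc Ed = %ΔQ / %ΔP = (-638/5285) / (58/244) = -0.5078…

-0.51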